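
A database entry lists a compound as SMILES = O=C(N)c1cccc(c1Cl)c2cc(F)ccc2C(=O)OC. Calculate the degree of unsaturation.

Molecular formula: C15H11ClFNO3.
DoU = (2C + 2 + N − H − X) / 2, where X is the halogen count and O/S are ignored.
    = (2·15 + 2 + 1 − 11 − 2) / 2 = 20 / 2 = 10.

10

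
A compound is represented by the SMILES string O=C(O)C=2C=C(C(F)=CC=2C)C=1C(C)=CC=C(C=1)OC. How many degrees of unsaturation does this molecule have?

9

Degree of unsaturation = (number of rings) + (number of π bonds).
Ring closures in the SMILES: 2.
π bonds: 7 double bonds (each 1 DoU) → 7 DoU from unsaturation.
Total DoU = 2 + 7 = 9.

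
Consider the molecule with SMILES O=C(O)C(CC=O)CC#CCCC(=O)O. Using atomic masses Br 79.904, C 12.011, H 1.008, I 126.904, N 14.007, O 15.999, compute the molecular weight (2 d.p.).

First, the molecular formula is C10H12O5 (counting implicit H from valence).
  C: 10 × 12.011 = 120.110
  H: 12 × 1.008 = 12.096
  O: 5 × 15.999 = 79.995
Sum: 10×12.011 + 12×1.008 + 5×15.999 = 212.201 → 212.20 g/mol.

212.20 g/mol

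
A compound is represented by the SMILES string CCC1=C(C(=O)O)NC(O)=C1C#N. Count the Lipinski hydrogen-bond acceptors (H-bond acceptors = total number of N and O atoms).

5

N atoms: 2; O atoms: 3.
Lipinski HBA = 2 + 3 = 5.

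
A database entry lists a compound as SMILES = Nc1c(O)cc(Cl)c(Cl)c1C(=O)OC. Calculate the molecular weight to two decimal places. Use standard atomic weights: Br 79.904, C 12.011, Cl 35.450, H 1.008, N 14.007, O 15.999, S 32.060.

First, the molecular formula is C8H7Cl2NO3 (counting implicit H from valence).
  C: 8 × 12.011 = 96.088
  Cl: 2 × 35.450 = 70.900
  H: 7 × 1.008 = 7.056
  N: 1 × 14.007 = 14.007
  O: 3 × 15.999 = 47.997
Sum: 8×12.011 + 2×35.450 + 7×1.008 + 1×14.007 + 3×15.999 = 236.048 → 236.05 g/mol.

236.05 g/mol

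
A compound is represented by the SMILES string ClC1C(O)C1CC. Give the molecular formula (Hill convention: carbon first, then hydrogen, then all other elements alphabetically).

C5H9ClO

Walk through each heavy atom and fill implicit hydrogens from standard valence (C 4, N 3, O 2, S 2, halogen 1):
  atom 1: Cl (halogen, monovalent) → 0 H
  atom 2: C, bond orders sum to 3 (valence 4) → 1 H
  atom 3: C, bond orders sum to 3 (valence 4) → 1 H
  atom 4: O, bond orders sum to 1 (valence 2) → 1 H
  atom 5: C, bond orders sum to 3 (valence 4) → 1 H
  atom 6: C, bond orders sum to 2 (valence 4) → 2 H
  atom 7: C, bond orders sum to 1 (valence 4) → 3 H
Totals → C:5, H:9, Cl:1, O:1.
In Hill order: C5H9ClO.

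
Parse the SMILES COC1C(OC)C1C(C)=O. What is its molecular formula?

C7H12O3

Walk through each heavy atom and fill implicit hydrogens from standard valence (C 4, N 3, O 2, S 2, halogen 1):
  atom 1: C, bond orders sum to 1 (valence 4) → 3 H
  atom 2: O, bond orders sum to 2 (valence 2) → 0 H
  atom 3: C, bond orders sum to 3 (valence 4) → 1 H
  atom 4: C, bond orders sum to 3 (valence 4) → 1 H
  atom 5: O, bond orders sum to 2 (valence 2) → 0 H
  atom 6: C, bond orders sum to 1 (valence 4) → 3 H
  atom 7: C, bond orders sum to 3 (valence 4) → 1 H
  atom 8: C, bond orders sum to 4 (valence 4) → 0 H
  atom 9: C, bond orders sum to 1 (valence 4) → 3 H
  atom 10: O, bond orders sum to 2 (valence 2) → 0 H
Totals → C:7, H:12, O:3.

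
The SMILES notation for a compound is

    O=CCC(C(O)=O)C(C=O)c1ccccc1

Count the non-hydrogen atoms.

Every atom symbol written in the SMILES (organic subset) is one heavy atom; implicit H are not written.
Heavy atoms by element → C:12, O:4.
Total: 16.

16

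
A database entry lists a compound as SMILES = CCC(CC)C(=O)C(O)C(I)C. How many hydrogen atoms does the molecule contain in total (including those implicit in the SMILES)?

Walk through each heavy atom and fill implicit hydrogens from standard valence (C 4, N 3, O 2, S 2, halogen 1):
  atom 1: C, bond orders sum to 1 (valence 4) → 3 H
  atom 2: C, bond orders sum to 2 (valence 4) → 2 H
  atom 3: C, bond orders sum to 3 (valence 4) → 1 H
  atom 4: C, bond orders sum to 2 (valence 4) → 2 H
  atom 5: C, bond orders sum to 1 (valence 4) → 3 H
  atom 6: C, bond orders sum to 4 (valence 4) → 0 H
  atom 7: O, bond orders sum to 2 (valence 2) → 0 H
  atom 8: C, bond orders sum to 3 (valence 4) → 1 H
  atom 9: O, bond orders sum to 1 (valence 2) → 1 H
  atom 10: C, bond orders sum to 3 (valence 4) → 1 H
  atom 11: I (halogen, monovalent) → 0 H
  atom 12: C, bond orders sum to 1 (valence 4) → 3 H
Total hydrogens: 17.

17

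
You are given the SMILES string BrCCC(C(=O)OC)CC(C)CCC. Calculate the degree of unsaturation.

1

Degree of unsaturation = (number of rings) + (number of π bonds).
Ring closures in the SMILES: 0.
π bonds: 1 double bond (each 1 DoU) → 1 DoU from unsaturation.
Total DoU = 0 + 1 = 1.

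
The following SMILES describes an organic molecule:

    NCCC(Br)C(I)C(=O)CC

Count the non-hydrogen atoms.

11

Every atom symbol written in the SMILES (organic subset) is one heavy atom; implicit H are not written.
Heavy atoms by element → Br:1, C:7, I:1, N:1, O:1.
Total: 11.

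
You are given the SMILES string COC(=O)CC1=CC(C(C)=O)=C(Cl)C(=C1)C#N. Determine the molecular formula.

Walk through each heavy atom and fill implicit hydrogens from standard valence (C 4, N 3, O 2, S 2, halogen 1):
  atom 1: C, bond orders sum to 1 (valence 4) → 3 H
  atom 2: O, bond orders sum to 2 (valence 2) → 0 H
  atom 3: C, bond orders sum to 4 (valence 4) → 0 H
  atom 4: O, bond orders sum to 2 (valence 2) → 0 H
  atom 5: C, bond orders sum to 2 (valence 4) → 2 H
  atom 6: C, bond orders sum to 4 (valence 4) → 0 H
  atom 7: C, bond orders sum to 3 (valence 4) → 1 H
  atom 8: C, bond orders sum to 4 (valence 4) → 0 H
  atom 9: C, bond orders sum to 4 (valence 4) → 0 H
  atom 10: C, bond orders sum to 1 (valence 4) → 3 H
  atom 11: O, bond orders sum to 2 (valence 2) → 0 H
  atom 12: C, bond orders sum to 4 (valence 4) → 0 H
  atom 13: Cl (halogen, monovalent) → 0 H
  atom 14: C, bond orders sum to 4 (valence 4) → 0 H
  atom 15: C, bond orders sum to 3 (valence 4) → 1 H
  atom 16: C, bond orders sum to 4 (valence 4) → 0 H
  atom 17: N, bond orders sum to 3 (valence 3) → 0 H
Totals → C:12, H:10, Cl:1, N:1, O:3.

C12H10ClNO3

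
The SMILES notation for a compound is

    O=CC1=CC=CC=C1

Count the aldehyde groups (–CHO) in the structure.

The aldehyde motif appears at heavy-atom position 2 in the SMILES.
Aldehyde count: 1.

1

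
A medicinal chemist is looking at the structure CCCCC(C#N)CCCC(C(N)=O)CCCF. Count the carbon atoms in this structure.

14

Count every carbon token in the SMILES (each C, including those in ring-closure positions and inside branches).
Carbon count: 14.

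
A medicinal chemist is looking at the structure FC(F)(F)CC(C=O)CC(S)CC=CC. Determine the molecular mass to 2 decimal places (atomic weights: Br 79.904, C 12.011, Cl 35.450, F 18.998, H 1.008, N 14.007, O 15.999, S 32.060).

First, the molecular formula is C10H15F3OS (counting implicit H from valence).
  C: 10 × 12.011 = 120.110
  F: 3 × 18.998 = 56.994
  H: 15 × 1.008 = 15.120
  O: 1 × 15.999 = 15.999
  S: 1 × 32.060 = 32.060
Sum: 10×12.011 + 3×18.998 + 15×1.008 + 1×15.999 + 1×32.060 = 240.283 → 240.28 g/mol.

240.28 g/mol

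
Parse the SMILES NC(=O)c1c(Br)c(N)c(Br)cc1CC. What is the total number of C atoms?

Count every carbon token in the SMILES (each C, including those in ring-closure positions and inside branches).
Carbon count: 9.

9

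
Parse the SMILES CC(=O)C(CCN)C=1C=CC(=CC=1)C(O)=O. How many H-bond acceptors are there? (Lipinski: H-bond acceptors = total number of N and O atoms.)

4

N atoms: 1; O atoms: 3.
Lipinski HBA = 1 + 3 = 4.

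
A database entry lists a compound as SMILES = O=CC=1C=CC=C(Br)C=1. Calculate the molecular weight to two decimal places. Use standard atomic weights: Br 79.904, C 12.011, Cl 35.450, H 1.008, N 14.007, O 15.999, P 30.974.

First, the molecular formula is C7H5BrO (counting implicit H from valence).
  Br: 1 × 79.904 = 79.904
  C: 7 × 12.011 = 84.077
  H: 5 × 1.008 = 5.040
  O: 1 × 15.999 = 15.999
Sum: 1×79.904 + 7×12.011 + 5×1.008 + 1×15.999 = 185.020 → 185.02 g/mol.

185.02 g/mol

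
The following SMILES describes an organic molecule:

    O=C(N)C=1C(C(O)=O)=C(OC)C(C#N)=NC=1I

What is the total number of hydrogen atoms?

Walk through each heavy atom and fill implicit hydrogens from standard valence (C 4, N 3, O 2, S 2, halogen 1):
  atom 1: O, bond orders sum to 2 (valence 2) → 0 H
  atom 2: C, bond orders sum to 4 (valence 4) → 0 H
  atom 3: N, bond orders sum to 1 (valence 3) → 2 H
  atom 4: C, bond orders sum to 4 (valence 4) → 0 H
  atom 5: C, bond orders sum to 4 (valence 4) → 0 H
  atom 6: C, bond orders sum to 4 (valence 4) → 0 H
  atom 7: O, bond orders sum to 1 (valence 2) → 1 H
  atom 8: O, bond orders sum to 2 (valence 2) → 0 H
  atom 9: C, bond orders sum to 4 (valence 4) → 0 H
  atom 10: O, bond orders sum to 2 (valence 2) → 0 H
  atom 11: C, bond orders sum to 1 (valence 4) → 3 H
  atom 12: C, bond orders sum to 4 (valence 4) → 0 H
  atom 13: C, bond orders sum to 4 (valence 4) → 0 H
  atom 14: N, bond orders sum to 3 (valence 3) → 0 H
  atom 15: N, bond orders sum to 3 (valence 3) → 0 H
  atom 16: C, bond orders sum to 4 (valence 4) → 0 H
  atom 17: I (halogen, monovalent) → 0 H
Total hydrogens: 6.

6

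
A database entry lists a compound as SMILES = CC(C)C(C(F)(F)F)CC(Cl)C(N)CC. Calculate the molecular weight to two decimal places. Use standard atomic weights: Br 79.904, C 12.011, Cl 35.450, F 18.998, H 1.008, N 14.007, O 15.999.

245.71 g/mol

First, the molecular formula is C10H19ClF3N (counting implicit H from valence).
  C: 10 × 12.011 = 120.110
  Cl: 1 × 35.450 = 35.450
  F: 3 × 18.998 = 56.994
  H: 19 × 1.008 = 19.152
  N: 1 × 14.007 = 14.007
Sum: 10×12.011 + 1×35.450 + 3×18.998 + 19×1.008 + 1×14.007 = 245.713 → 245.71 g/mol.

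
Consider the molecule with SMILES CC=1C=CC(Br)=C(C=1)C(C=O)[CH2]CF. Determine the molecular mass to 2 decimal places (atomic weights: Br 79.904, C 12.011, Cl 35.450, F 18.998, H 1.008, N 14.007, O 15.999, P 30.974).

First, the molecular formula is C11H12BrFO (counting implicit H from valence).
  Br: 1 × 79.904 = 79.904
  C: 11 × 12.011 = 132.121
  F: 1 × 18.998 = 18.998
  H: 12 × 1.008 = 12.096
  O: 1 × 15.999 = 15.999
Sum: 1×79.904 + 11×12.011 + 1×18.998 + 12×1.008 + 1×15.999 = 259.118 → 259.12 g/mol.

259.12 g/mol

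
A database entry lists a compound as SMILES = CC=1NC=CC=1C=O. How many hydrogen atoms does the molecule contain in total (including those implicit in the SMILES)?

Walk through each heavy atom and fill implicit hydrogens from standard valence (C 4, N 3, O 2, S 2, halogen 1):
  atom 1: C, bond orders sum to 1 (valence 4) → 3 H
  atom 2: C, bond orders sum to 4 (valence 4) → 0 H
  atom 3: N, bond orders sum to 2 (valence 3) → 1 H
  atom 4: C, bond orders sum to 3 (valence 4) → 1 H
  atom 5: C, bond orders sum to 3 (valence 4) → 1 H
  atom 6: C, bond orders sum to 4 (valence 4) → 0 H
  atom 7: C, bond orders sum to 3 (valence 4) → 1 H
  atom 8: O, bond orders sum to 2 (valence 2) → 0 H
Total hydrogens: 7.

7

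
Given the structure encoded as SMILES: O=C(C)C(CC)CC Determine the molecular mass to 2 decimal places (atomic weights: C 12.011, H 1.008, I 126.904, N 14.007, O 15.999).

114.19 g/mol

First, the molecular formula is C7H14O (counting implicit H from valence).
  C: 7 × 12.011 = 84.077
  H: 14 × 1.008 = 14.112
  O: 1 × 15.999 = 15.999
Sum: 7×12.011 + 14×1.008 + 1×15.999 = 114.188 → 114.19 g/mol.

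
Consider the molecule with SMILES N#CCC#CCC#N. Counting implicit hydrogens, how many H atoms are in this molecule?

Walk through each heavy atom and fill implicit hydrogens from standard valence (C 4, N 3, O 2, S 2, halogen 1):
  atom 1: N, bond orders sum to 3 (valence 3) → 0 H
  atom 2: C, bond orders sum to 4 (valence 4) → 0 H
  atom 3: C, bond orders sum to 2 (valence 4) → 2 H
  atom 4: C, bond orders sum to 4 (valence 4) → 0 H
  atom 5: C, bond orders sum to 4 (valence 4) → 0 H
  atom 6: C, bond orders sum to 2 (valence 4) → 2 H
  atom 7: C, bond orders sum to 4 (valence 4) → 0 H
  atom 8: N, bond orders sum to 3 (valence 3) → 0 H
Total hydrogens: 4.

4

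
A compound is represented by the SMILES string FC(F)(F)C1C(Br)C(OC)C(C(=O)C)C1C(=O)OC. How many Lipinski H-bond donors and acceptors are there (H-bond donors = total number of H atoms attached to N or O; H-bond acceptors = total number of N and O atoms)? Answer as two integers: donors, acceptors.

Donors: find every N or O and count the H atoms it carries.
  atom 9 (O): bond orders sum to 2 → 0 H
  atom 13 (O): bond orders sum to 2 → 0 H
  atom 17 (O): bond orders sum to 2 → 0 H
  atom 18 (O): bond orders sum to 2 → 0 H
Lipinski HBD = 0.
Acceptors: N atoms = 0, O atoms = 4 → HBA = 4.

0, 4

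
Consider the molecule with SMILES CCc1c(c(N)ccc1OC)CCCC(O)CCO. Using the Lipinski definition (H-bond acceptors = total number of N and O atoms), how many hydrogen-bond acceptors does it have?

N atoms: 1; O atoms: 3.
Lipinski HBA = 1 + 3 = 4.

4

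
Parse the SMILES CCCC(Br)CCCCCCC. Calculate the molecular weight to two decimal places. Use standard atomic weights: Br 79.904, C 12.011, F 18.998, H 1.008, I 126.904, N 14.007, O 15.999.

235.21 g/mol

First, the molecular formula is C11H23Br (counting implicit H from valence).
  Br: 1 × 79.904 = 79.904
  C: 11 × 12.011 = 132.121
  H: 23 × 1.008 = 23.184
Sum: 1×79.904 + 11×12.011 + 23×1.008 = 235.209 → 235.21 g/mol.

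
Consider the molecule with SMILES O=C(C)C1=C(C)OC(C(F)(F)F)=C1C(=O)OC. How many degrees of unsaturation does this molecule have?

Molecular formula: C10H9F3O4.
DoU = (2C + 2 + N − H − X) / 2, where X is the halogen count and O/S are ignored.
    = (2·10 + 2 + 0 − 9 − 3) / 2 = 10 / 2 = 5.

5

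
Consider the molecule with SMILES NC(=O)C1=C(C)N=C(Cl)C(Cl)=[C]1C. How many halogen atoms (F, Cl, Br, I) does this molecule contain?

Halogen atoms appear at heavy-atom positions 9, 11 (2×Cl).
Other groups present: 1 amide.
Halogen count: 2.

2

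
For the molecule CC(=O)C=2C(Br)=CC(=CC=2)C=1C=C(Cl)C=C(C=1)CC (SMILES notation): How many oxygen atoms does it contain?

Scan the SMILES for O atoms (remember two-letter symbols like Cl and Br are single atoms).
Oxygen count: 1.

1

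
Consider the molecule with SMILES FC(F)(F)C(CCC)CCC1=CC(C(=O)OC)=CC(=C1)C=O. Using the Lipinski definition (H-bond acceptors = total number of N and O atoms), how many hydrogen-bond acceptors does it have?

3

N atoms: 0; O atoms: 3.
Lipinski HBA = 0 + 3 = 3.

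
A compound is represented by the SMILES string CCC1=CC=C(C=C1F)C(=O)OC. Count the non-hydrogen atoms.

Every atom symbol written in the SMILES (organic subset) is one heavy atom; implicit H are not written.
Heavy atoms by element → C:10, F:1, O:2.
Total: 13.

13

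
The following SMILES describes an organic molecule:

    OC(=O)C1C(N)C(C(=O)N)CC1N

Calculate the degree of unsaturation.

Degree of unsaturation = (number of rings) + (number of π bonds).
Ring closures in the SMILES: 1.
π bonds: 2 double bonds (each 1 DoU) → 2 DoU from unsaturation.
Total DoU = 1 + 2 = 3.

3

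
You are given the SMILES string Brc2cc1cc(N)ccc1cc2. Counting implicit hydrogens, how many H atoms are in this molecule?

Walk through each heavy atom and fill implicit hydrogens from standard valence (C 4, N 3, O 2, S 2, halogen 1); for lowercase aromatic atoms, an aromatic c carries 1 H when it has two neighbours and 0 H with three, and aromatic n carries 0 H:
  atom 1: Br (halogen, monovalent) → 0 H
  atom 2: aromatic c, 3 neighbours → 0 H
  atom 3: aromatic c, 2 neighbours → 1 H
  atom 4: aromatic c, 3 neighbours → 0 H
  atom 5: aromatic c, 2 neighbours → 1 H
  atom 6: aromatic c, 3 neighbours → 0 H
  atom 7: N, bond orders sum to 1 (valence 3) → 2 H
  atom 8: aromatic c, 2 neighbours → 1 H
  atom 9: aromatic c, 2 neighbours → 1 H
  atom 10: aromatic c, 3 neighbours → 0 H
  atom 11: aromatic c, 2 neighbours → 1 H
  atom 12: aromatic c, 2 neighbours → 1 H
Total hydrogens: 8.

8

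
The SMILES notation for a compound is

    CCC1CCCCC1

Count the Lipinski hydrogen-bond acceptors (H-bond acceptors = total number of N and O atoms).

0

N atoms: 0; O atoms: 0.
Lipinski HBA = 0 + 0 = 0.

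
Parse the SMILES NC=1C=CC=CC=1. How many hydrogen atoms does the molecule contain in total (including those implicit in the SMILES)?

Walk through each heavy atom and fill implicit hydrogens from standard valence (C 4, N 3, O 2, S 2, halogen 1):
  atom 1: N, bond orders sum to 1 (valence 3) → 2 H
  atom 2: C, bond orders sum to 4 (valence 4) → 0 H
  atom 3: C, bond orders sum to 3 (valence 4) → 1 H
  atom 4: C, bond orders sum to 3 (valence 4) → 1 H
  atom 5: C, bond orders sum to 3 (valence 4) → 1 H
  atom 6: C, bond orders sum to 3 (valence 4) → 1 H
  atom 7: C, bond orders sum to 3 (valence 4) → 1 H
Total hydrogens: 7.

7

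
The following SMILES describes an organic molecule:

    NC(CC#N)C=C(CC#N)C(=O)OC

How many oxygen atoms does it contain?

Scan the SMILES for O atoms (remember two-letter symbols like Cl and Br are single atoms).
Oxygen count: 2.

2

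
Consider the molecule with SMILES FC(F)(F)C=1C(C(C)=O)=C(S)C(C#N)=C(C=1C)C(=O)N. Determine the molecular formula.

Walk through each heavy atom and fill implicit hydrogens from standard valence (C 4, N 3, O 2, S 2, halogen 1):
  atom 1: F (halogen, monovalent) → 0 H
  atom 2: C, bond orders sum to 4 (valence 4) → 0 H
  atom 3: F (halogen, monovalent) → 0 H
  atom 4: F (halogen, monovalent) → 0 H
  atom 5: C, bond orders sum to 4 (valence 4) → 0 H
  atom 6: C, bond orders sum to 4 (valence 4) → 0 H
  atom 7: C, bond orders sum to 4 (valence 4) → 0 H
  atom 8: C, bond orders sum to 1 (valence 4) → 3 H
  atom 9: O, bond orders sum to 2 (valence 2) → 0 H
  atom 10: C, bond orders sum to 4 (valence 4) → 0 H
  atom 11: S, bond orders sum to 1 (valence 2) → 1 H
  atom 12: C, bond orders sum to 4 (valence 4) → 0 H
  atom 13: C, bond orders sum to 4 (valence 4) → 0 H
  atom 14: N, bond orders sum to 3 (valence 3) → 0 H
  atom 15: C, bond orders sum to 4 (valence 4) → 0 H
  atom 16: C, bond orders sum to 4 (valence 4) → 0 H
  atom 17: C, bond orders sum to 1 (valence 4) → 3 H
  atom 18: C, bond orders sum to 4 (valence 4) → 0 H
  atom 19: O, bond orders sum to 2 (valence 2) → 0 H
  atom 20: N, bond orders sum to 1 (valence 3) → 2 H
Totals → C:12, H:9, F:3, N:2, O:2, S:1.

C12H9F3N2O2S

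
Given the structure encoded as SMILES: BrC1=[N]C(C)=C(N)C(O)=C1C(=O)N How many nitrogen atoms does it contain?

Scan the SMILES for N atoms (remember two-letter symbols like Cl and Br are single atoms).
Nitrogen count: 3.

3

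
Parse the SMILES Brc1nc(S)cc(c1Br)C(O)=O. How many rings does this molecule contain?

In SMILES, each pair of matching ring-closure digits denotes one ring-closing bond; the number of such bonds equals the number of independent rings.
Ring-closure bonds here: 1.

1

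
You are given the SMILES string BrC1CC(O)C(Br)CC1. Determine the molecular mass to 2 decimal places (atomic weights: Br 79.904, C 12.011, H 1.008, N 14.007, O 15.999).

First, the molecular formula is C6H10Br2O (counting implicit H from valence).
  Br: 2 × 79.904 = 159.808
  C: 6 × 12.011 = 72.066
  H: 10 × 1.008 = 10.080
  O: 1 × 15.999 = 15.999
Sum: 2×79.904 + 6×12.011 + 10×1.008 + 1×15.999 = 257.953 → 257.95 g/mol.

257.95 g/mol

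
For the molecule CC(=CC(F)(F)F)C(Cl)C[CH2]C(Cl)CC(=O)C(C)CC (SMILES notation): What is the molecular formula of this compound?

Walk through each heavy atom and fill implicit hydrogens from standard valence (C 4, N 3, O 2, S 2, halogen 1):
  atom 1: C, bond orders sum to 1 (valence 4) → 3 H
  atom 2: C, bond orders sum to 4 (valence 4) → 0 H
  atom 3: C, bond orders sum to 3 (valence 4) → 1 H
  atom 4: C, bond orders sum to 4 (valence 4) → 0 H
  atom 5: F (halogen, monovalent) → 0 H
  atom 6: F (halogen, monovalent) → 0 H
  atom 7: F (halogen, monovalent) → 0 H
  atom 8: C, bond orders sum to 3 (valence 4) → 1 H
  atom 9: Cl (halogen, monovalent) → 0 H
  atom 10: C, bond orders sum to 2 (valence 4) → 2 H
  atom 11: C with explicit H count 2
  atom 12: C, bond orders sum to 3 (valence 4) → 1 H
  atom 13: Cl (halogen, monovalent) → 0 H
  atom 14: C, bond orders sum to 2 (valence 4) → 2 H
  atom 15: C, bond orders sum to 4 (valence 4) → 0 H
  atom 16: O, bond orders sum to 2 (valence 2) → 0 H
  atom 17: C, bond orders sum to 3 (valence 4) → 1 H
  atom 18: C, bond orders sum to 1 (valence 4) → 3 H
  atom 19: C, bond orders sum to 2 (valence 4) → 2 H
  atom 20: C, bond orders sum to 1 (valence 4) → 3 H
Totals → C:14, H:21, Cl:2, F:3, O:1.
In Hill order: C14H21Cl2F3O.

C14H21Cl2F3O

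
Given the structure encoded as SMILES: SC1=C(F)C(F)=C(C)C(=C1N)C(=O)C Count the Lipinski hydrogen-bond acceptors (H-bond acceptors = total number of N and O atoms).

N atoms: 1; O atoms: 1.
Lipinski HBA = 1 + 1 = 2.

2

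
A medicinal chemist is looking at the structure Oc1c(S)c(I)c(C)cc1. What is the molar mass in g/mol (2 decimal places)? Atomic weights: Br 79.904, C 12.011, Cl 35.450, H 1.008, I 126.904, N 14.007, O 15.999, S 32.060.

First, the molecular formula is C7H7IOS (counting implicit H from valence).
  C: 7 × 12.011 = 84.077
  H: 7 × 1.008 = 7.056
  I: 1 × 126.904 = 126.904
  O: 1 × 15.999 = 15.999
  S: 1 × 32.060 = 32.060
Sum: 7×12.011 + 7×1.008 + 1×126.904 + 1×15.999 + 1×32.060 = 266.096 → 266.10 g/mol.

266.10 g/mol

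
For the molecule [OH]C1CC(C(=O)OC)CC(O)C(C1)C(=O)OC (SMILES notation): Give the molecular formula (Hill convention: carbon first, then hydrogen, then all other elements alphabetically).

Walk through each heavy atom and fill implicit hydrogens from standard valence (C 4, N 3, O 2, S 2, halogen 1):
  atom 1: O with explicit H count 1
  atom 2: C, bond orders sum to 3 (valence 4) → 1 H
  atom 3: C, bond orders sum to 2 (valence 4) → 2 H
  atom 4: C, bond orders sum to 3 (valence 4) → 1 H
  atom 5: C, bond orders sum to 4 (valence 4) → 0 H
  atom 6: O, bond orders sum to 2 (valence 2) → 0 H
  atom 7: O, bond orders sum to 2 (valence 2) → 0 H
  atom 8: C, bond orders sum to 1 (valence 4) → 3 H
  atom 9: C, bond orders sum to 2 (valence 4) → 2 H
  atom 10: C, bond orders sum to 3 (valence 4) → 1 H
  atom 11: O, bond orders sum to 1 (valence 2) → 1 H
  atom 12: C, bond orders sum to 3 (valence 4) → 1 H
  atom 13: C, bond orders sum to 2 (valence 4) → 2 H
  atom 14: C, bond orders sum to 4 (valence 4) → 0 H
  atom 15: O, bond orders sum to 2 (valence 2) → 0 H
  atom 16: O, bond orders sum to 2 (valence 2) → 0 H
  atom 17: C, bond orders sum to 1 (valence 4) → 3 H
Totals → C:11, H:18, O:6.

C11H18O6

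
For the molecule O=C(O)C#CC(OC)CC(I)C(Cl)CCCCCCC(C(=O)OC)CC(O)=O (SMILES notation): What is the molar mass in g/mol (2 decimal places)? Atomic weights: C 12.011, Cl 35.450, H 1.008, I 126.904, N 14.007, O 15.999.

530.78 g/mol

First, the molecular formula is C19H28ClIO7 (counting implicit H from valence).
  C: 19 × 12.011 = 228.209
  Cl: 1 × 35.450 = 35.450
  H: 28 × 1.008 = 28.224
  I: 1 × 126.904 = 126.904
  O: 7 × 15.999 = 111.993
Sum: 19×12.011 + 1×35.450 + 28×1.008 + 1×126.904 + 7×15.999 = 530.780 → 530.78 g/mol.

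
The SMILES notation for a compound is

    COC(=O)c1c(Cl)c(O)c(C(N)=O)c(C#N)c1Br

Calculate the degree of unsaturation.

8

Molecular formula: C10H6BrClN2O4.
DoU = (2C + 2 + N − H − X) / 2, where X is the halogen count and O/S are ignored.
    = (2·10 + 2 + 2 − 6 − 2) / 2 = 16 / 2 = 8.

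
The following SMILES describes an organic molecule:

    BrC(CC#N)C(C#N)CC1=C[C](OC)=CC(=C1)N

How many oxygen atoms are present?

Scan the SMILES for O atoms (remember two-letter symbols like Cl and Br are single atoms).
Oxygen count: 1.

1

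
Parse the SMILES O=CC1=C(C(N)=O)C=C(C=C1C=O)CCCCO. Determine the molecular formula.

C13H15NO4

Walk through each heavy atom and fill implicit hydrogens from standard valence (C 4, N 3, O 2, S 2, halogen 1):
  atom 1: O, bond orders sum to 2 (valence 2) → 0 H
  atom 2: C, bond orders sum to 3 (valence 4) → 1 H
  atom 3: C, bond orders sum to 4 (valence 4) → 0 H
  atom 4: C, bond orders sum to 4 (valence 4) → 0 H
  atom 5: C, bond orders sum to 4 (valence 4) → 0 H
  atom 6: N, bond orders sum to 1 (valence 3) → 2 H
  atom 7: O, bond orders sum to 2 (valence 2) → 0 H
  atom 8: C, bond orders sum to 3 (valence 4) → 1 H
  atom 9: C, bond orders sum to 4 (valence 4) → 0 H
  atom 10: C, bond orders sum to 3 (valence 4) → 1 H
  atom 11: C, bond orders sum to 4 (valence 4) → 0 H
  atom 12: C, bond orders sum to 3 (valence 4) → 1 H
  atom 13: O, bond orders sum to 2 (valence 2) → 0 H
  atom 14: C, bond orders sum to 2 (valence 4) → 2 H
  atom 15: C, bond orders sum to 2 (valence 4) → 2 H
  atom 16: C, bond orders sum to 2 (valence 4) → 2 H
  atom 17: C, bond orders sum to 2 (valence 4) → 2 H
  atom 18: O, bond orders sum to 1 (valence 2) → 1 H
Totals → C:13, H:15, N:1, O:4.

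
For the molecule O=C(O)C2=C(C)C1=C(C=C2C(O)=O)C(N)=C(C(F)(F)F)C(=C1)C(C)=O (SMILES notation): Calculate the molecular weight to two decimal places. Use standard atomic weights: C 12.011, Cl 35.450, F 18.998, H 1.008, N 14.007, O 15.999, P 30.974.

355.27 g/mol

First, the molecular formula is C16H12F3NO5 (counting implicit H from valence).
  C: 16 × 12.011 = 192.176
  F: 3 × 18.998 = 56.994
  H: 12 × 1.008 = 12.096
  N: 1 × 14.007 = 14.007
  O: 5 × 15.999 = 79.995
Sum: 16×12.011 + 3×18.998 + 12×1.008 + 1×14.007 + 5×15.999 = 355.268 → 355.27 g/mol.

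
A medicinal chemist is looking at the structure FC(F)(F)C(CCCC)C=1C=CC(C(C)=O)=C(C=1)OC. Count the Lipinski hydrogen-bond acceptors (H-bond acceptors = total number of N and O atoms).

2

N atoms: 0; O atoms: 2.
Lipinski HBA = 0 + 2 = 2.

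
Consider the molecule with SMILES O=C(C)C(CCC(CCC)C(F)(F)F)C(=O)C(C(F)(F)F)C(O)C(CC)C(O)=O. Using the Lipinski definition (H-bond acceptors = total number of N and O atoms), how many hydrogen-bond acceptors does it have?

5

N atoms: 0; O atoms: 5.
Lipinski HBA = 0 + 5 = 5.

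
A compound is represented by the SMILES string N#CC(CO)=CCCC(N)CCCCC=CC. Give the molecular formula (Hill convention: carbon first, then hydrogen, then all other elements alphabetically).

Walk through each heavy atom and fill implicit hydrogens from standard valence (C 4, N 3, O 2, S 2, halogen 1):
  atom 1: N, bond orders sum to 3 (valence 3) → 0 H
  atom 2: C, bond orders sum to 4 (valence 4) → 0 H
  atom 3: C, bond orders sum to 4 (valence 4) → 0 H
  atom 4: C, bond orders sum to 2 (valence 4) → 2 H
  atom 5: O, bond orders sum to 1 (valence 2) → 1 H
  atom 6: C, bond orders sum to 3 (valence 4) → 1 H
  atom 7: C, bond orders sum to 2 (valence 4) → 2 H
  atom 8: C, bond orders sum to 2 (valence 4) → 2 H
  atom 9: C, bond orders sum to 3 (valence 4) → 1 H
  atom 10: N, bond orders sum to 1 (valence 3) → 2 H
  atom 11: C, bond orders sum to 2 (valence 4) → 2 H
  atom 12: C, bond orders sum to 2 (valence 4) → 2 H
  atom 13: C, bond orders sum to 2 (valence 4) → 2 H
  atom 14: C, bond orders sum to 2 (valence 4) → 2 H
  atom 15: C, bond orders sum to 3 (valence 4) → 1 H
  atom 16: C, bond orders sum to 3 (valence 4) → 1 H
  atom 17: C, bond orders sum to 1 (valence 4) → 3 H
Totals → C:14, H:24, N:2, O:1.

C14H24N2O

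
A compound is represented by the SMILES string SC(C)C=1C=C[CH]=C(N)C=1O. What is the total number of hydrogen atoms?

11

Walk through each heavy atom and fill implicit hydrogens from standard valence (C 4, N 3, O 2, S 2, halogen 1):
  atom 1: S, bond orders sum to 1 (valence 2) → 1 H
  atom 2: C, bond orders sum to 3 (valence 4) → 1 H
  atom 3: C, bond orders sum to 1 (valence 4) → 3 H
  atom 4: C, bond orders sum to 4 (valence 4) → 0 H
  atom 5: C, bond orders sum to 3 (valence 4) → 1 H
  atom 6: C, bond orders sum to 3 (valence 4) → 1 H
  atom 7: C with explicit H count 1
  atom 8: C, bond orders sum to 4 (valence 4) → 0 H
  atom 9: N, bond orders sum to 1 (valence 3) → 2 H
  atom 10: C, bond orders sum to 4 (valence 4) → 0 H
  atom 11: O, bond orders sum to 1 (valence 2) → 1 H
Total hydrogens: 11.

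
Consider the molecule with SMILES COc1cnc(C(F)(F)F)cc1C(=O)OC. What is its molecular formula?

Walk through each heavy atom and fill implicit hydrogens from standard valence (C 4, N 3, O 2, S 2, halogen 1); for lowercase aromatic atoms, an aromatic c carries 1 H when it has two neighbours and 0 H with three, and aromatic n carries 0 H:
  atom 1: C, bond orders sum to 1 (valence 4) → 3 H
  atom 2: O, bond orders sum to 2 (valence 2) → 0 H
  atom 3: aromatic c, 3 neighbours → 0 H
  atom 4: aromatic c, 2 neighbours → 1 H
  atom 5: aromatic n, 2 neighbours → 0 H
  atom 6: aromatic c, 3 neighbours → 0 H
  atom 7: C, bond orders sum to 4 (valence 4) → 0 H
  atom 8: F (halogen, monovalent) → 0 H
  atom 9: F (halogen, monovalent) → 0 H
  atom 10: F (halogen, monovalent) → 0 H
  atom 11: aromatic c, 2 neighbours → 1 H
  atom 12: aromatic c, 3 neighbours → 0 H
  atom 13: C, bond orders sum to 4 (valence 4) → 0 H
  atom 14: O, bond orders sum to 2 (valence 2) → 0 H
  atom 15: O, bond orders sum to 2 (valence 2) → 0 H
  atom 16: C, bond orders sum to 1 (valence 4) → 3 H
Totals → C:9, H:8, F:3, N:1, O:3.

C9H8F3NO3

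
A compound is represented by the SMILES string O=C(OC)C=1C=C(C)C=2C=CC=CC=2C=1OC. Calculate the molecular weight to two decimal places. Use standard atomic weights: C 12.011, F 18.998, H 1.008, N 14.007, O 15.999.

First, the molecular formula is C14H14O3 (counting implicit H from valence).
  C: 14 × 12.011 = 168.154
  H: 14 × 1.008 = 14.112
  O: 3 × 15.999 = 47.997
Sum: 14×12.011 + 14×1.008 + 3×15.999 = 230.263 → 230.26 g/mol.

230.26 g/mol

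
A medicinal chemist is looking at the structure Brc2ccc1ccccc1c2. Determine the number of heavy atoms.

11

Every atom symbol written in the SMILES (organic subset) is one heavy atom; implicit H are not written.
Heavy atoms by element → Br:1, C:10.
Total: 11.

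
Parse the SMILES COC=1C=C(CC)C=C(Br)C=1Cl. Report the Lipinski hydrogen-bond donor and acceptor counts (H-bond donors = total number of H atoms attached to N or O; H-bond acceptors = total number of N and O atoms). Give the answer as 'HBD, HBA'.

Donors: find every N or O and count the H atoms it carries.
  atom 2 (O): bond orders sum to 2 → 0 H
Lipinski HBD = 0.
Acceptors: N atoms = 0, O atoms = 1 → HBA = 1.

0, 1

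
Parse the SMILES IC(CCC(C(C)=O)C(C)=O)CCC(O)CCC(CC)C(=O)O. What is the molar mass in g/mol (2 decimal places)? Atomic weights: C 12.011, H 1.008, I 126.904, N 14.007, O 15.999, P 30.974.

First, the molecular formula is C17H29IO5 (counting implicit H from valence).
  C: 17 × 12.011 = 204.187
  H: 29 × 1.008 = 29.232
  I: 1 × 126.904 = 126.904
  O: 5 × 15.999 = 79.995
Sum: 17×12.011 + 29×1.008 + 1×126.904 + 5×15.999 = 440.318 → 440.32 g/mol.

440.32 g/mol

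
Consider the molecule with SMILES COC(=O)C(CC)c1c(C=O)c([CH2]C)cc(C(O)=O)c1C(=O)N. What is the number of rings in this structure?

In SMILES, each pair of matching ring-closure digits denotes one ring-closing bond; the number of such bonds equals the number of independent rings.
Ring-closure bonds here: 1.

1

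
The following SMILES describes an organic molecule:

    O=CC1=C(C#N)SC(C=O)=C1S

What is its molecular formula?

C7H3NO2S2

Walk through each heavy atom and fill implicit hydrogens from standard valence (C 4, N 3, O 2, S 2, halogen 1):
  atom 1: O, bond orders sum to 2 (valence 2) → 0 H
  atom 2: C, bond orders sum to 3 (valence 4) → 1 H
  atom 3: C, bond orders sum to 4 (valence 4) → 0 H
  atom 4: C, bond orders sum to 4 (valence 4) → 0 H
  atom 5: C, bond orders sum to 4 (valence 4) → 0 H
  atom 6: N, bond orders sum to 3 (valence 3) → 0 H
  atom 7: S, bond orders sum to 2 (valence 2) → 0 H
  atom 8: C, bond orders sum to 4 (valence 4) → 0 H
  atom 9: C, bond orders sum to 3 (valence 4) → 1 H
  atom 10: O, bond orders sum to 2 (valence 2) → 0 H
  atom 11: C, bond orders sum to 4 (valence 4) → 0 H
  atom 12: S, bond orders sum to 1 (valence 2) → 1 H
Totals → C:7, H:3, N:1, O:2, S:2.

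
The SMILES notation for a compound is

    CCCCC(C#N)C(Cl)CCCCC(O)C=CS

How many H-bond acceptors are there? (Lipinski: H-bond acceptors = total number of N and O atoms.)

2

N atoms: 1; O atoms: 1.
Lipinski HBA = 1 + 1 = 2.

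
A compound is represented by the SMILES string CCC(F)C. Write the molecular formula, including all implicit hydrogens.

Walk through each heavy atom and fill implicit hydrogens from standard valence (C 4, N 3, O 2, S 2, halogen 1):
  atom 1: C, bond orders sum to 1 (valence 4) → 3 H
  atom 2: C, bond orders sum to 2 (valence 4) → 2 H
  atom 3: C, bond orders sum to 3 (valence 4) → 1 H
  atom 4: F (halogen, monovalent) → 0 H
  atom 5: C, bond orders sum to 1 (valence 4) → 3 H
Totals → C:4, H:9, F:1.

C4H9F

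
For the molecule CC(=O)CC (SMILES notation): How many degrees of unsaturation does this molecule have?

Degree of unsaturation = (number of rings) + (number of π bonds).
Ring closures in the SMILES: 0.
π bonds: 1 double bond (each 1 DoU) → 1 DoU from unsaturation.
Total DoU = 0 + 1 = 1.

1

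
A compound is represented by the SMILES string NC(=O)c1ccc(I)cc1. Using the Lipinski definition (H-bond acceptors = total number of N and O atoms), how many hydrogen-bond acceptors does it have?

2

N atoms: 1; O atoms: 1.
Lipinski HBA = 1 + 1 = 2.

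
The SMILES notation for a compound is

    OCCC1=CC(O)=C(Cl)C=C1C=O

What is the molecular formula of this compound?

C9H9ClO3

Walk through each heavy atom and fill implicit hydrogens from standard valence (C 4, N 3, O 2, S 2, halogen 1):
  atom 1: O, bond orders sum to 1 (valence 2) → 1 H
  atom 2: C, bond orders sum to 2 (valence 4) → 2 H
  atom 3: C, bond orders sum to 2 (valence 4) → 2 H
  atom 4: C, bond orders sum to 4 (valence 4) → 0 H
  atom 5: C, bond orders sum to 3 (valence 4) → 1 H
  atom 6: C, bond orders sum to 4 (valence 4) → 0 H
  atom 7: O, bond orders sum to 1 (valence 2) → 1 H
  atom 8: C, bond orders sum to 4 (valence 4) → 0 H
  atom 9: Cl (halogen, monovalent) → 0 H
  atom 10: C, bond orders sum to 3 (valence 4) → 1 H
  atom 11: C, bond orders sum to 4 (valence 4) → 0 H
  atom 12: C, bond orders sum to 3 (valence 4) → 1 H
  atom 13: O, bond orders sum to 2 (valence 2) → 0 H
Totals → C:9, H:9, Cl:1, O:3.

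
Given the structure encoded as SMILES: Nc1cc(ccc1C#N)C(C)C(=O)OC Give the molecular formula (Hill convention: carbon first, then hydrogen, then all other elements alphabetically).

C11H12N2O2

Walk through each heavy atom and fill implicit hydrogens from standard valence (C 4, N 3, O 2, S 2, halogen 1); for lowercase aromatic atoms, an aromatic c carries 1 H when it has two neighbours and 0 H with three, and aromatic n carries 0 H:
  atom 1: N, bond orders sum to 1 (valence 3) → 2 H
  atom 2: aromatic c, 3 neighbours → 0 H
  atom 3: aromatic c, 2 neighbours → 1 H
  atom 4: aromatic c, 3 neighbours → 0 H
  atom 5: aromatic c, 2 neighbours → 1 H
  atom 6: aromatic c, 2 neighbours → 1 H
  atom 7: aromatic c, 3 neighbours → 0 H
  atom 8: C, bond orders sum to 4 (valence 4) → 0 H
  atom 9: N, bond orders sum to 3 (valence 3) → 0 H
  atom 10: C, bond orders sum to 3 (valence 4) → 1 H
  atom 11: C, bond orders sum to 1 (valence 4) → 3 H
  atom 12: C, bond orders sum to 4 (valence 4) → 0 H
  atom 13: O, bond orders sum to 2 (valence 2) → 0 H
  atom 14: O, bond orders sum to 2 (valence 2) → 0 H
  atom 15: C, bond orders sum to 1 (valence 4) → 3 H
Totals → C:11, H:12, N:2, O:2.
In Hill order: C11H12N2O2.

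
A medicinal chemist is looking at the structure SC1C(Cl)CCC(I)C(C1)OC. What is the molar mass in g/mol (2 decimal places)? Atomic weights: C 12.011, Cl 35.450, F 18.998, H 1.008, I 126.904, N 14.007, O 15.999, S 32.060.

320.61 g/mol

First, the molecular formula is C8H14ClIOS (counting implicit H from valence).
  C: 8 × 12.011 = 96.088
  Cl: 1 × 35.450 = 35.450
  H: 14 × 1.008 = 14.112
  I: 1 × 126.904 = 126.904
  O: 1 × 15.999 = 15.999
  S: 1 × 32.060 = 32.060
Sum: 8×12.011 + 1×35.450 + 14×1.008 + 1×126.904 + 1×15.999 + 1×32.060 = 320.613 → 320.61 g/mol.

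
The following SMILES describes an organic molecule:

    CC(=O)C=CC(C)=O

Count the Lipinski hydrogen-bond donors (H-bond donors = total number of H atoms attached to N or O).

Donors: find every N or O and count the H atoms it carries.
  atom 3 (O): bond orders sum to 2 → 0 H
  atom 8 (O): bond orders sum to 2 → 0 H
Lipinski HBD = 0.

0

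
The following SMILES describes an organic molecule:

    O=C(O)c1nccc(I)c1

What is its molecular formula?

C6H4INO2

Walk through each heavy atom and fill implicit hydrogens from standard valence (C 4, N 3, O 2, S 2, halogen 1); for lowercase aromatic atoms, an aromatic c carries 1 H when it has two neighbours and 0 H with three, and aromatic n carries 0 H:
  atom 1: O, bond orders sum to 2 (valence 2) → 0 H
  atom 2: C, bond orders sum to 4 (valence 4) → 0 H
  atom 3: O, bond orders sum to 1 (valence 2) → 1 H
  atom 4: aromatic c, 3 neighbours → 0 H
  atom 5: aromatic n, 2 neighbours → 0 H
  atom 6: aromatic c, 2 neighbours → 1 H
  atom 7: aromatic c, 2 neighbours → 1 H
  atom 8: aromatic c, 3 neighbours → 0 H
  atom 9: I (halogen, monovalent) → 0 H
  atom 10: aromatic c, 2 neighbours → 1 H
Totals → C:6, H:4, I:1, N:1, O:2.
In Hill order: C6H4INO2.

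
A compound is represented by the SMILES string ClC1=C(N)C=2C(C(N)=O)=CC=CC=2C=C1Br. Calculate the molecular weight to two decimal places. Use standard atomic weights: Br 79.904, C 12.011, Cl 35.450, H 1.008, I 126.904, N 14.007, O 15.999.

First, the molecular formula is C11H8BrClN2O (counting implicit H from valence).
  Br: 1 × 79.904 = 79.904
  C: 11 × 12.011 = 132.121
  Cl: 1 × 35.450 = 35.450
  H: 8 × 1.008 = 8.064
  N: 2 × 14.007 = 28.014
  O: 1 × 15.999 = 15.999
Sum: 1×79.904 + 11×12.011 + 1×35.450 + 8×1.008 + 2×14.007 + 1×15.999 = 299.552 → 299.55 g/mol.

299.55 g/mol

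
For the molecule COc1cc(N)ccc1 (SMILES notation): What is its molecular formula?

C7H9NO

Walk through each heavy atom and fill implicit hydrogens from standard valence (C 4, N 3, O 2, S 2, halogen 1); for lowercase aromatic atoms, an aromatic c carries 1 H when it has two neighbours and 0 H with three, and aromatic n carries 0 H:
  atom 1: C, bond orders sum to 1 (valence 4) → 3 H
  atom 2: O, bond orders sum to 2 (valence 2) → 0 H
  atom 3: aromatic c, 3 neighbours → 0 H
  atom 4: aromatic c, 2 neighbours → 1 H
  atom 5: aromatic c, 3 neighbours → 0 H
  atom 6: N, bond orders sum to 1 (valence 3) → 2 H
  atom 7: aromatic c, 2 neighbours → 1 H
  atom 8: aromatic c, 2 neighbours → 1 H
  atom 9: aromatic c, 2 neighbours → 1 H
Totals → C:7, H:9, N:1, O:1.
In Hill order: C7H9NO.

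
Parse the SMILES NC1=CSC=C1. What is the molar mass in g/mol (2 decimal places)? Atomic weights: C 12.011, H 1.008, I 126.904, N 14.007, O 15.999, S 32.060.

99.15 g/mol

First, the molecular formula is C4H5NS (counting implicit H from valence).
  C: 4 × 12.011 = 48.044
  H: 5 × 1.008 = 5.040
  N: 1 × 14.007 = 14.007
  S: 1 × 32.060 = 32.060
Sum: 4×12.011 + 5×1.008 + 1×14.007 + 1×32.060 = 99.151 → 99.15 g/mol.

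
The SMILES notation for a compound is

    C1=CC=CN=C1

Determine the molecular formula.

C5H5N

Walk through each heavy atom and fill implicit hydrogens from standard valence (C 4, N 3, O 2, S 2, halogen 1):
  atom 1: C, bond orders sum to 3 (valence 4) → 1 H
  atom 2: C, bond orders sum to 3 (valence 4) → 1 H
  atom 3: C, bond orders sum to 3 (valence 4) → 1 H
  atom 4: C, bond orders sum to 3 (valence 4) → 1 H
  atom 5: N, bond orders sum to 3 (valence 3) → 0 H
  atom 6: C, bond orders sum to 3 (valence 4) → 1 H
Totals → C:5, H:5, N:1.
In Hill order: C5H5N.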